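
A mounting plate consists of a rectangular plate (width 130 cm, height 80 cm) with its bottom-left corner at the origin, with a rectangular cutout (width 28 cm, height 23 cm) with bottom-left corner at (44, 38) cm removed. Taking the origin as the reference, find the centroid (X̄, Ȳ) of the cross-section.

X̄ = 65.46 cm, Ȳ = 39.37 cm

plate: A = 130 × 80 = 10400.00, centroid at (65.00, 40.00).
hole: A = −(28 × 23) = -644.00, centroid at (58.00, 49.50).
ΣA = 9756.00 cm², ΣAX̄ = 638648.00 cm³, ΣAȲ = 384122.00 cm³.
X̄ = 638648.00/9756.00 = 65.46 cm; Ȳ = 384122.00/9756.00 = 39.37 cm.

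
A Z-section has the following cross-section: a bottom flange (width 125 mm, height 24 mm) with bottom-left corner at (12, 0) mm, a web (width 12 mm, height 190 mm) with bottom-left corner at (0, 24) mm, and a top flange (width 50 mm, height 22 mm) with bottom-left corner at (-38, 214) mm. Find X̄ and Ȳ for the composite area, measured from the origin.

X̄ = 34.93 mm, Ȳ = 86.96 mm

bottom flange: A = 125 × 24 = 3000.00, centroid at (74.50, 12.00).
web: A = 12 × 190 = 2280.00, centroid at (6.00, 119.00).
top flange: A = 50 × 22 = 1100.00, centroid at (-13.00, 225.00).
ΣA = 6380.00 mm²
ΣAX̄ = (3000.00)(74.50) + (2280.00)(6.00) + (1100.00)(-13.00) = 222880.00 mm³
ΣAȲ = (3000.00)(12.00) + (2280.00)(119.00) + (1100.00)(225.00) = 554820.00 mm³
X̄ = 222880.00 / 6380.00 = 34.93 mm
Ȳ = 554820.00 / 6380.00 = 86.96 mm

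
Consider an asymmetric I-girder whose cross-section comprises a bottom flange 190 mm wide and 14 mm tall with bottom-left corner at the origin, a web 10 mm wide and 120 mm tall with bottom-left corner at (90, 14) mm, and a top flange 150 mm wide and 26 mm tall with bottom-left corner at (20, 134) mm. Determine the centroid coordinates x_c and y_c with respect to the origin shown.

x_c = 95.00 mm, y_c = 87.72 mm

bottom flange: A = 190 × 14 = 2660.00, centroid at (95.00, 7.00).
web: A = 10 × 120 = 1200.00, centroid at (95.00, 74.00).
top flange: A = 150 × 26 = 3900.00, centroid at (95.00, 147.00).
ΣA = 7760.00 mm²
ΣAx_c = (2660.00)(95.00) + (1200.00)(95.00) + (3900.00)(95.00) = 737200.00 mm³
ΣAy_c = (2660.00)(7.00) + (1200.00)(74.00) + (3900.00)(147.00) = 680720.00 mm³
x_c = 737200.00 / 7760.00 = 95.00 mm
y_c = 680720.00 / 7760.00 = 87.72 mm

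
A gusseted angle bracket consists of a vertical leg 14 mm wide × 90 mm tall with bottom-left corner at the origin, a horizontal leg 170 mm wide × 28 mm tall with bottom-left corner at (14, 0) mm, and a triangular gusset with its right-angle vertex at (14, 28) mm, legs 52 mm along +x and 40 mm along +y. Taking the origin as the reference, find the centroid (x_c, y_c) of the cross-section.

vertical leg: A = 14 × 90 = 1260.00, centroid at (7.00, 45.00).
horizontal leg: A = 170 × 28 = 4760.00, centroid at (99.00, 14.00).
gusset: A = ½·52·40 = 1040.00, centroid at (31.33, 41.33).
ΣA = 7060.00 mm², ΣAx_c = 512646.67 mm³, ΣAy_c = 166326.67 mm³.
x_c = 512646.67/7060.00 = 72.61 mm; y_c = 166326.67/7060.00 = 23.56 mm.

x_c = 72.61 mm, y_c = 23.56 mm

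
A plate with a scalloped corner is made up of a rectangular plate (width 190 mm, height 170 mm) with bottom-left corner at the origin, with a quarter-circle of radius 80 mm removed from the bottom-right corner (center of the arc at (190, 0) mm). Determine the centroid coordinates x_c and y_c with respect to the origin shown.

plate: A = 190 × 170 = 32300.00, centroid at (95.00, 85.00).
removed quarter-circle: A = −¼π·80² = -5026.55, centroid at (156.05, 33.95).
ΣA = 27273.45 mm², ΣAx_c = 2284122.50 mm³, ΣAy_c = 2574833.33 mm³.
x_c = 2284122.50/27273.45 = 83.75 mm; y_c = 2574833.33/27273.45 = 94.41 mm.

x_c = 83.75 mm, y_c = 94.41 mm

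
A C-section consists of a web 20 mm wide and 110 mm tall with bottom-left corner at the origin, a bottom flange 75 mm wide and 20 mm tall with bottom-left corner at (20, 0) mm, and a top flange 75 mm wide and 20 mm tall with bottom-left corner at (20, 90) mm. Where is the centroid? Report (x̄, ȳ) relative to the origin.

x̄ = 37.40 mm, ȳ = 55.00 mm

Part | A | x̄ᵢ | ȳᵢ | A·x̄ᵢ | A·ȳᵢ
web | 2200.00 | 10.00 | 55.00 | 22000.00 | 121000.00
bottom flange | 1500.00 | 57.50 | 10.00 | 86250.00 | 15000.00
top flange | 1500.00 | 57.50 | 100.00 | 86250.00 | 150000.00
Σ | 5200.00 |  |  | 194500.00 | 286000.00
x̄ = 194500.00 / 5200.00 = 37.40 mm
ȳ = 286000.00 / 5200.00 = 55.00 mm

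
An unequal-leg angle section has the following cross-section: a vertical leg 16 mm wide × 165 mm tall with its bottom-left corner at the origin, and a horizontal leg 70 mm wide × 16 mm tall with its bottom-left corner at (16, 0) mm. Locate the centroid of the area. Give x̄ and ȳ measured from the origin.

x̄ = 20.81 mm, ȳ = 60.31 mm

Part | A | x̄ᵢ | ȳᵢ | A·x̄ᵢ | A·ȳᵢ
vertical leg | 2640.00 | 8.00 | 82.50 | 21120.00 | 217800.00
horizontal leg | 1120.00 | 51.00 | 8.00 | 57120.00 | 8960.00
Σ | 3760.00 |  |  | 78240.00 | 226760.00
x̄ = 78240.00 / 3760.00 = 20.81 mm
ȳ = 226760.00 / 3760.00 = 60.31 mm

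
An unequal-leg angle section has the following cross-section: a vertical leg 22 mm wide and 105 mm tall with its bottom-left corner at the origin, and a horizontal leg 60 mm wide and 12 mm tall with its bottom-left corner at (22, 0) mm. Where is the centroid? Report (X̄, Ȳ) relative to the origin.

Part | A | x̄ᵢ | ȳᵢ | A·x̄ᵢ | A·ȳᵢ
vertical leg | 2310.00 | 11.00 | 52.50 | 25410.00 | 121275.00
horizontal leg | 720.00 | 52.00 | 6.00 | 37440.00 | 4320.00
Σ | 3030.00 |  |  | 62850.00 | 125595.00
X̄ = 62850.00 / 3030.00 = 20.74 mm
Ȳ = 125595.00 / 3030.00 = 41.45 mm

X̄ = 20.74 mm, Ȳ = 41.45 mm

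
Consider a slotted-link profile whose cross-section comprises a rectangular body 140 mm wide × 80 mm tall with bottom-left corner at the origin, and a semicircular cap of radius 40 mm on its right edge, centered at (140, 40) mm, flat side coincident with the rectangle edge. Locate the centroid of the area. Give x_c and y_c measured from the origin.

x_c = 85.94 mm, y_c = 40.00 mm

Part | A | x̄ᵢ | ȳᵢ | A·x̄ᵢ | A·ȳᵢ
rectangular body | 11200.00 | 70.00 | 40.00 | 784000.00 | 448000.00
semicircular end | 2513.27 | 156.98 | 40.00 | 394525.04 | 100530.96
Σ | 13713.27 |  |  | 1178525.04 | 548530.96
x_c = 1178525.04 / 13713.27 = 85.94 mm
y_c = 548530.96 / 13713.27 = 40.00 mm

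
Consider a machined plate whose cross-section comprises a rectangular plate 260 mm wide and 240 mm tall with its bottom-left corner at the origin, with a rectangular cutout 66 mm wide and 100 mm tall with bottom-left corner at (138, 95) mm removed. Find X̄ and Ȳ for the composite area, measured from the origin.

X̄ = 125.15 mm, Ȳ = 117.04 mm

Part | A | x̄ᵢ | ȳᵢ | A·x̄ᵢ | A·ȳᵢ
plate | 62400.00 | 130.00 | 120.00 | 8112000.00 | 7488000.00
hole | -6600.00 | 171.00 | 145.00 | -1128600.00 | -957000.00
Σ | 55800.00 |  |  | 6983400.00 | 6531000.00
X̄ = 6983400.00 / 55800.00 = 125.15 mm
Ȳ = 6531000.00 / 55800.00 = 117.04 mm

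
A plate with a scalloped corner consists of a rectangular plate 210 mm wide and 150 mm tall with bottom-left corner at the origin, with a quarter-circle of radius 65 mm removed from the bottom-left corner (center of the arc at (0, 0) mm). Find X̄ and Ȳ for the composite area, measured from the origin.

Part | A | x̄ᵢ | ȳᵢ | A·x̄ᵢ | A·ȳᵢ
plate | 31500.00 | 105.00 | 75.00 | 3307500.00 | 2362500.00
removed quarter-circle | -3318.31 | 27.59 | 27.59 | -91541.67 | -91541.67
Σ | 28181.69 |  |  | 3215958.33 | 2270958.33
X̄ = 3215958.33 / 28181.69 = 114.12 mm
Ȳ = 2270958.33 / 28181.69 = 80.58 mm

X̄ = 114.12 mm, Ȳ = 80.58 mm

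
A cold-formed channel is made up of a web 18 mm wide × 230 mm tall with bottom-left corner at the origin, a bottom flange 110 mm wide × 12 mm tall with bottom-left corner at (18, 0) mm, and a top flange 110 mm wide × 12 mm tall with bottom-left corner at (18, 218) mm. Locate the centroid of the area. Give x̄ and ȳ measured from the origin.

web: A = 18 × 230 = 4140.00, centroid at (9.00, 115.00).
bottom flange: A = 110 × 12 = 1320.00, centroid at (73.00, 6.00).
top flange: A = 110 × 12 = 1320.00, centroid at (73.00, 224.00).
ΣA = 6780.00 mm²
ΣAx̄ = (4140.00)(9.00) + (1320.00)(73.00) + (1320.00)(73.00) = 229980.00 mm³
ΣAȳ = (4140.00)(115.00) + (1320.00)(6.00) + (1320.00)(224.00) = 779700.00 mm³
x̄ = 229980.00 / 6780.00 = 33.92 mm
ȳ = 779700.00 / 6780.00 = 115.00 mm

x̄ = 33.92 mm, ȳ = 115.00 mm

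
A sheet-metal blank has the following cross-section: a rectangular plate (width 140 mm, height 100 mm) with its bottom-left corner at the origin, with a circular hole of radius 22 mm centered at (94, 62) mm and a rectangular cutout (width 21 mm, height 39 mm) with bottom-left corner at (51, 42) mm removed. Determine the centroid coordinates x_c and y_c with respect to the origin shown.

Part | A | x̄ᵢ | ȳᵢ | A·x̄ᵢ | A·ȳᵢ
plate | 14000.00 | 70.00 | 50.00 | 980000.00 | 700000.00
hole 1 | -1520.53 | 94.00 | 62.00 | -142929.90 | -94272.91
hole 2 | -819.00 | 61.50 | 61.50 | -50368.50 | -50368.50
Σ | 11660.47 |  |  | 786701.60 | 555358.59
x_c = 786701.60 / 11660.47 = 67.47 mm
y_c = 555358.59 / 11660.47 = 47.63 mm

x_c = 67.47 mm, y_c = 47.63 mm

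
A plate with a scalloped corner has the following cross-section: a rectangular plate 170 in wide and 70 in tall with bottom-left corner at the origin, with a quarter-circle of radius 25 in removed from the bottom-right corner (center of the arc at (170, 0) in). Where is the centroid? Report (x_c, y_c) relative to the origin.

x_c = 81.80 in, y_c = 36.05 in

plate: A = 170 × 70 = 11900.00, centroid at (85.00, 35.00).
removed quarter-circle: A = −¼π·25² = -490.87, centroid at (159.39, 10.61).
ΣA = 11409.13 in²
ΣAx_c = (11900.00)(85.00) + (-490.87)(159.39) = 933259.78 in³
ΣAy_c = (11900.00)(35.00) + (-490.87)(10.61) = 411291.67 in³
x_c = 933259.78 / 11409.13 = 81.80 in
y_c = 411291.67 / 11409.13 = 36.05 in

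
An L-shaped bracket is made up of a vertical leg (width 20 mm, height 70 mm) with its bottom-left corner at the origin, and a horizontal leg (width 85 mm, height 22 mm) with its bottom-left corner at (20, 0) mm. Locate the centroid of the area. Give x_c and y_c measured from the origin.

vertical leg: A = 20 × 70 = 1400.00, centroid at (10.00, 35.00).
horizontal leg: A = 85 × 22 = 1870.00, centroid at (62.50, 11.00).
ΣA = 3270.00 mm²
ΣAx_c = (1400.00)(10.00) + (1870.00)(62.50) = 130875.00 mm³
ΣAy_c = (1400.00)(35.00) + (1870.00)(11.00) = 69570.00 mm³
x_c = 130875.00 / 3270.00 = 40.02 mm
y_c = 69570.00 / 3270.00 = 21.28 mm

x_c = 40.02 mm, y_c = 21.28 mm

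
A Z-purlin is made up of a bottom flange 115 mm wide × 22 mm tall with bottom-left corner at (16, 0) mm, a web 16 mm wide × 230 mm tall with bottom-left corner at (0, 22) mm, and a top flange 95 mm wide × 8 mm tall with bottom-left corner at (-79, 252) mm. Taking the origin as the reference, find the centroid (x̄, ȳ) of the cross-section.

x̄ = 27.47 mm, ȳ = 104.24 mm

bottom flange: A = 115 × 22 = 2530.00, centroid at (73.50, 11.00).
web: A = 16 × 230 = 3680.00, centroid at (8.00, 137.00).
top flange: A = 95 × 8 = 760.00, centroid at (-31.50, 256.00).
ΣA = 6970.00 mm², ΣAx̄ = 191455.00 mm³, ΣAȳ = 726550.00 mm³.
x̄ = 191455.00/6970.00 = 27.47 mm; ȳ = 726550.00/6970.00 = 104.24 mm.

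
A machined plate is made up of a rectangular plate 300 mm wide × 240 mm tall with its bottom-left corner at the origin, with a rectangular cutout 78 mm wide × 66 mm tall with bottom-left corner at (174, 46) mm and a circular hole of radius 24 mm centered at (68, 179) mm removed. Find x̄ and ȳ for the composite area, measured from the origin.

plate: A = 300 × 240 = 72000.00, centroid at (150.00, 120.00).
hole 1: A = −(78 × 66) = -5148.00, centroid at (213.00, 79.00).
hole 2: A = −π·24² = -1809.56, centroid at (68.00, 179.00).
ΣA = 65042.44 mm²
ΣAx̄ = (72000.00)(150.00) + (-5148.00)(213.00) + (-1809.56)(68.00) = 9580426.10 mm³
ΣAȳ = (72000.00)(120.00) + (-5148.00)(79.00) + (-1809.56)(179.00) = 7909397.23 mm³
x̄ = 9580426.10 / 65042.44 = 147.29 mm
ȳ = 7909397.23 / 65042.44 = 121.60 mm

x̄ = 147.29 mm, ȳ = 121.60 mm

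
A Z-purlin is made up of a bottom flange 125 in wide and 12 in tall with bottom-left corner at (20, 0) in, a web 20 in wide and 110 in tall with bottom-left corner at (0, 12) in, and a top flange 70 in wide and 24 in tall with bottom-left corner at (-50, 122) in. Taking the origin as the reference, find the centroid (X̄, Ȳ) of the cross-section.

Part | A | x̄ᵢ | ȳᵢ | A·x̄ᵢ | A·ȳᵢ
bottom flange | 1500.00 | 82.50 | 6.00 | 123750.00 | 9000.00
web | 2200.00 | 10.00 | 67.00 | 22000.00 | 147400.00
top flange | 1680.00 | -15.00 | 134.00 | -25200.00 | 225120.00
Σ | 5380.00 |  |  | 120550.00 | 381520.00
X̄ = 120550.00 / 5380.00 = 22.41 in
Ȳ = 381520.00 / 5380.00 = 70.91 in

X̄ = 22.41 in, Ȳ = 70.91 in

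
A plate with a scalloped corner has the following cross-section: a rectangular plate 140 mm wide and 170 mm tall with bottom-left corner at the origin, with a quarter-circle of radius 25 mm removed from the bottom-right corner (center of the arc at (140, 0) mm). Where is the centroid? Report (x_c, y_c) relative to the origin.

x_c = 68.75 mm, y_c = 86.57 mm

plate: A = 140 × 170 = 23800.00, centroid at (70.00, 85.00).
removed quarter-circle: A = −¼π·25² = -490.87, centroid at (129.39, 10.61).
ΣA = 23309.13 mm², ΣAx_c = 1602485.99 mm³, ΣAy_c = 2017791.67 mm³.
x_c = 1602485.99/23309.13 = 68.75 mm; y_c = 2017791.67/23309.13 = 86.57 mm.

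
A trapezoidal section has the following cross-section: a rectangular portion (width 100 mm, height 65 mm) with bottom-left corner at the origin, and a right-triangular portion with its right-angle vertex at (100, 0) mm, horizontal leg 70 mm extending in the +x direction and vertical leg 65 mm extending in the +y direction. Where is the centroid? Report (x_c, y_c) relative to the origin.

rectangular portion: A = 100 × 65 = 6500.00, centroid at (50.00, 32.50).
triangular portion: A = ½·70·65 = 2275.00, centroid at (123.33, 21.67).
ΣA = 8775.00 mm²
ΣAx_c = (6500.00)(50.00) + (2275.00)(123.33) = 605583.33 mm³
ΣAy_c = (6500.00)(32.50) + (2275.00)(21.67) = 260541.67 mm³
x_c = 605583.33 / 8775.00 = 69.01 mm
y_c = 260541.67 / 8775.00 = 29.69 mm

x_c = 69.01 mm, y_c = 29.69 mm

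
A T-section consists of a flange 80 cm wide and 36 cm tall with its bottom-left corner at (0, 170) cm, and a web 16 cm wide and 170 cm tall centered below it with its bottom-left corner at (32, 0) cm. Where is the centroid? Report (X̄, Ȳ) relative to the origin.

X̄ = 40.00 cm, Ȳ = 137.97 cm

Part | A | x̄ᵢ | ȳᵢ | A·x̄ᵢ | A·ȳᵢ
web | 2720.00 | 40.00 | 85.00 | 108800.00 | 231200.00
flange | 2880.00 | 40.00 | 188.00 | 115200.00 | 541440.00
Σ | 5600.00 |  |  | 224000.00 | 772640.00
X̄ = 224000.00 / 5600.00 = 40.00 cm
Ȳ = 772640.00 / 5600.00 = 137.97 cm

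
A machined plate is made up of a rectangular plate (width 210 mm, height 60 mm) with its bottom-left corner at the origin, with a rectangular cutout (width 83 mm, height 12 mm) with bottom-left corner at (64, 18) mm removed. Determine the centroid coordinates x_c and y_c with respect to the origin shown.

x_c = 104.96 mm, y_c = 30.51 mm

plate: A = 210 × 60 = 12600.00, centroid at (105.00, 30.00).
hole: A = −(83 × 12) = -996.00, centroid at (105.50, 24.00).
ΣA = 11604.00 mm²
ΣAx_c = (12600.00)(105.00) + (-996.00)(105.50) = 1217922.00 mm³
ΣAy_c = (12600.00)(30.00) + (-996.00)(24.00) = 354096.00 mm³
x_c = 1217922.00 / 11604.00 = 104.96 mm
y_c = 354096.00 / 11604.00 = 30.51 mm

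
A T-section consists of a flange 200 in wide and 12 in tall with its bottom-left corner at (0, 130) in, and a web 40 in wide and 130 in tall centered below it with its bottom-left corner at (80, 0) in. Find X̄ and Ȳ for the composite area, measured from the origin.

X̄ = 100.00 in, Ȳ = 87.42 in

Part | A | x̄ᵢ | ȳᵢ | A·x̄ᵢ | A·ȳᵢ
web | 5200.00 | 100.00 | 65.00 | 520000.00 | 338000.00
flange | 2400.00 | 100.00 | 136.00 | 240000.00 | 326400.00
Σ | 7600.00 |  |  | 760000.00 | 664400.00
X̄ = 760000.00 / 7600.00 = 100.00 in
Ȳ = 664400.00 / 7600.00 = 87.42 in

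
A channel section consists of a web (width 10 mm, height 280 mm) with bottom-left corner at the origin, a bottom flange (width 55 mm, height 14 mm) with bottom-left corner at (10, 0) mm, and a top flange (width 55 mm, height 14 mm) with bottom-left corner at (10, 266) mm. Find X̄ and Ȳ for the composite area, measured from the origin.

X̄ = 16.53 mm, Ȳ = 140.00 mm

Part | A | x̄ᵢ | ȳᵢ | A·x̄ᵢ | A·ȳᵢ
web | 2800.00 | 5.00 | 140.00 | 14000.00 | 392000.00
bottom flange | 770.00 | 37.50 | 7.00 | 28875.00 | 5390.00
top flange | 770.00 | 37.50 | 273.00 | 28875.00 | 210210.00
Σ | 4340.00 |  |  | 71750.00 | 607600.00
X̄ = 71750.00 / 4340.00 = 16.53 mm
Ȳ = 607600.00 / 4340.00 = 140.00 mm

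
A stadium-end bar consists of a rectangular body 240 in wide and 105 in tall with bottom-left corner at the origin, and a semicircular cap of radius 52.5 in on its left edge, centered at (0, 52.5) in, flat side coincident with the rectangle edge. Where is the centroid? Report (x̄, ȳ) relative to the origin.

x̄ = 99.14 in, ȳ = 52.50 in

Part | A | x̄ᵢ | ȳᵢ | A·x̄ᵢ | A·ȳᵢ
rectangular body | 25200.00 | 120.00 | 52.50 | 3024000.00 | 1323000.00
semicircular end | 4329.51 | -22.28 | 52.50 | -96468.75 | 227299.14
Σ | 29529.51 |  |  | 2927531.25 | 1550299.14
x̄ = 2927531.25 / 29529.51 = 99.14 in
ȳ = 1550299.14 / 29529.51 = 52.50 in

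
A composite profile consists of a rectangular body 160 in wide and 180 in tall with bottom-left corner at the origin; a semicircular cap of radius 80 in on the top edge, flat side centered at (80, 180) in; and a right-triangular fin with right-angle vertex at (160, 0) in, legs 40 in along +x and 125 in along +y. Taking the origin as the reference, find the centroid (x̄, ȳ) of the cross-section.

Part | A | x̄ᵢ | ȳᵢ | A·x̄ᵢ | A·ȳᵢ
rectangular body | 28800.00 | 80.00 | 90.00 | 2304000.00 | 2592000.00
semicircular top | 10053.10 | 80.00 | 213.95 | 804247.72 | 2150890.70
triangular fin | 2500.00 | 173.33 | 41.67 | 433333.33 | 104166.67
Σ | 41353.10 |  |  | 3541581.05 | 4847057.37
x̄ = 3541581.05 / 41353.10 = 85.64 in
ȳ = 4847057.37 / 41353.10 = 117.21 in

x̄ = 85.64 in, ȳ = 117.21 in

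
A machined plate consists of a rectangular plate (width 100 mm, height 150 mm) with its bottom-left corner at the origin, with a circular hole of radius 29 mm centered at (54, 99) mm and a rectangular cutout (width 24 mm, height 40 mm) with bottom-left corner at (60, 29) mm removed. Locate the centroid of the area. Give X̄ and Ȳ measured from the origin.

X̄ = 47.22 mm, Ȳ = 71.63 mm

plate: A = 100 × 150 = 15000.00, centroid at (50.00, 75.00).
hole 1: A = −π·29² = -2642.08, centroid at (54.00, 99.00).
hole 2: A = −(24 × 40) = -960.00, centroid at (72.00, 49.00).
ΣA = 11397.92 mm²
ΣAX̄ = (15000.00)(50.00) + (-2642.08)(54.00) + (-960.00)(72.00) = 538207.71 mm³
ΣAȲ = (15000.00)(75.00) + (-2642.08)(99.00) + (-960.00)(49.00) = 816394.14 mm³
X̄ = 538207.71 / 11397.92 = 47.22 mm
Ȳ = 816394.14 / 11397.92 = 71.63 mm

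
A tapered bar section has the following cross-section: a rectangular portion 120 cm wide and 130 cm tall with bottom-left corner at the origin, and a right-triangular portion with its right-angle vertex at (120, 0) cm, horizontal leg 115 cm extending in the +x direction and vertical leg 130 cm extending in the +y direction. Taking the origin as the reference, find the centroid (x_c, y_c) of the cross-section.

x_c = 91.85 cm, y_c = 57.98 cm

Part | A | x̄ᵢ | ȳᵢ | A·x̄ᵢ | A·ȳᵢ
rectangular portion | 15600.00 | 60.00 | 65.00 | 936000.00 | 1014000.00
triangular portion | 7475.00 | 158.33 | 43.33 | 1183541.67 | 323916.67
Σ | 23075.00 |  |  | 2119541.67 | 1337916.67
x_c = 2119541.67 / 23075.00 = 91.85 cm
y_c = 1337916.67 / 23075.00 = 57.98 cm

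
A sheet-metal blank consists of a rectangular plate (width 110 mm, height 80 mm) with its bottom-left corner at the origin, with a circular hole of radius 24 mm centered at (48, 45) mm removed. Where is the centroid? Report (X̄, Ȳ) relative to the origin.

X̄ = 56.81 mm, Ȳ = 38.71 mm

plate: A = 110 × 80 = 8800.00, centroid at (55.00, 40.00).
hole: A = −π·24² = -1809.56, centroid at (48.00, 45.00).
ΣA = 6990.44 mm²
ΣAX̄ = (8800.00)(55.00) + (-1809.56)(48.00) = 397141.25 mm³
ΣAȲ = (8800.00)(40.00) + (-1809.56)(45.00) = 270569.92 mm³
X̄ = 397141.25 / 6990.44 = 56.81 mm
Ȳ = 270569.92 / 6990.44 = 38.71 mm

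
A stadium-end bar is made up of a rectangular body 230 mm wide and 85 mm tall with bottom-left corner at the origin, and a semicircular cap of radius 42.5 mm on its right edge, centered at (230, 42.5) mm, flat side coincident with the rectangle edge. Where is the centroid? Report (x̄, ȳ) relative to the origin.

x̄ = 131.86 mm, ȳ = 42.50 mm

Part | A | x̄ᵢ | ȳᵢ | A·x̄ᵢ | A·ȳᵢ
rectangular body | 19550.00 | 115.00 | 42.50 | 2248250.00 | 830875.00
semicircular end | 2837.25 | 248.04 | 42.50 | 703744.78 | 120583.16
Σ | 22387.25 |  |  | 2951994.78 | 951458.16
x̄ = 2951994.78 / 22387.25 = 131.86 mm
ȳ = 951458.16 / 22387.25 = 42.50 mm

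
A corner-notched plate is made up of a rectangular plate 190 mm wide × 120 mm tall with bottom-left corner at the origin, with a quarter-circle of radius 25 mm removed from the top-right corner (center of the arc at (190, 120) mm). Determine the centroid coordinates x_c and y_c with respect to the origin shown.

Part | A | x̄ᵢ | ȳᵢ | A·x̄ᵢ | A·ȳᵢ
plate | 22800.00 | 95.00 | 60.00 | 2166000.00 | 1368000.00
removed quarter-circle | -490.87 | 179.39 | 109.39 | -88057.70 | -53696.53
Σ | 22309.13 |  |  | 2077942.30 | 1314303.47
x_c = 2077942.30 / 22309.13 = 93.14 mm
y_c = 1314303.47 / 22309.13 = 58.91 mm

x_c = 93.14 mm, y_c = 58.91 mm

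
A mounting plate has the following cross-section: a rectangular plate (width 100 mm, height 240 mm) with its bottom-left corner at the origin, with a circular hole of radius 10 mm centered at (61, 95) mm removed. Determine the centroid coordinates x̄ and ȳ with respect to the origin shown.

x̄ = 49.85 mm, ȳ = 120.33 mm

plate: A = 100 × 240 = 24000.00, centroid at (50.00, 120.00).
hole: A = −π·10² = -314.16, centroid at (61.00, 95.00).
ΣA = 23685.84 mm²
ΣAx̄ = (24000.00)(50.00) + (-314.16)(61.00) = 1180836.28 mm³
ΣAȳ = (24000.00)(120.00) + (-314.16)(95.00) = 2850154.87 mm³
x̄ = 1180836.28 / 23685.84 = 49.85 mm
ȳ = 2850154.87 / 23685.84 = 120.33 mm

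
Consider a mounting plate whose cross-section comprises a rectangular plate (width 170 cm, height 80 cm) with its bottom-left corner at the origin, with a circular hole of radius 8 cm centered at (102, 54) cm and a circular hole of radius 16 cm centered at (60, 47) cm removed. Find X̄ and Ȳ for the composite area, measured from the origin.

X̄ = 86.33 cm, Ȳ = 39.33 cm

Part | A | x̄ᵢ | ȳᵢ | A·x̄ᵢ | A·ȳᵢ
plate | 13600.00 | 85.00 | 40.00 | 1156000.00 | 544000.00
hole 1 | -201.06 | 102.00 | 54.00 | -20508.32 | -10857.34
hole 2 | -804.25 | 60.00 | 47.00 | -48254.86 | -37799.64
Σ | 12594.69 |  |  | 1087236.82 | 495343.01
X̄ = 1087236.82 / 12594.69 = 86.33 cm
Ȳ = 495343.01 / 12594.69 = 39.33 cm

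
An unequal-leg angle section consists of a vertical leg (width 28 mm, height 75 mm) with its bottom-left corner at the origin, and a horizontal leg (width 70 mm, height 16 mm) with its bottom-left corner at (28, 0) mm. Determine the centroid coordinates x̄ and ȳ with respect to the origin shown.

x̄ = 31.04 mm, ȳ = 27.24 mm

Part | A | x̄ᵢ | ȳᵢ | A·x̄ᵢ | A·ȳᵢ
vertical leg | 2100.00 | 14.00 | 37.50 | 29400.00 | 78750.00
horizontal leg | 1120.00 | 63.00 | 8.00 | 70560.00 | 8960.00
Σ | 3220.00 |  |  | 99960.00 | 87710.00
x̄ = 99960.00 / 3220.00 = 31.04 mm
ȳ = 87710.00 / 3220.00 = 27.24 mm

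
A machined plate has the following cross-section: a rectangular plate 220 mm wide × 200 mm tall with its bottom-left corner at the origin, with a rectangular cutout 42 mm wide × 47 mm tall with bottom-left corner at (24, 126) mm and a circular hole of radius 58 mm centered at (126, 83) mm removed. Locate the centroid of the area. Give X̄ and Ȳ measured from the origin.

plate: A = 220 × 200 = 44000.00, centroid at (110.00, 100.00).
hole 1: A = −(42 × 47) = -1974.00, centroid at (45.00, 149.50).
hole 2: A = −π·58² = -10568.32, centroid at (126.00, 83.00).
ΣA = 31457.68 mm², ΣAX̄ = 3419561.97 mm³, ΣAȲ = 3227716.63 mm³.
X̄ = 3419561.97/31457.68 = 108.70 mm; Ȳ = 3227716.63/31457.68 = 102.61 mm.

X̄ = 108.70 mm, Ȳ = 102.61 mm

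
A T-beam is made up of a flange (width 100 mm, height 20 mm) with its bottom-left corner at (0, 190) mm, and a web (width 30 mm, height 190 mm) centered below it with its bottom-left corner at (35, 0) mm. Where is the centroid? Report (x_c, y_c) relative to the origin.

x_c = 50.00 mm, y_c = 122.27 mm

web: A = 30 × 190 = 5700.00, centroid at (50.00, 95.00).
flange: A = 100 × 20 = 2000.00, centroid at (50.00, 200.00).
ΣA = 7700.00 mm²
ΣAx_c = (5700.00)(50.00) + (2000.00)(50.00) = 385000.00 mm³
ΣAy_c = (5700.00)(95.00) + (2000.00)(200.00) = 941500.00 mm³
x_c = 385000.00 / 7700.00 = 50.00 mm
y_c = 941500.00 / 7700.00 = 122.27 mm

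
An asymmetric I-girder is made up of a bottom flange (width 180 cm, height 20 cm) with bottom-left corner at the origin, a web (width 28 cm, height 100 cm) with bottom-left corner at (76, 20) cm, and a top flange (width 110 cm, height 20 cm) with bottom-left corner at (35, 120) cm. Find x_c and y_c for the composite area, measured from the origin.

bottom flange: A = 180 × 20 = 3600.00, centroid at (90.00, 10.00).
web: A = 28 × 100 = 2800.00, centroid at (90.00, 70.00).
top flange: A = 110 × 20 = 2200.00, centroid at (90.00, 130.00).
ΣA = 8600.00 cm²
ΣAx_c = (3600.00)(90.00) + (2800.00)(90.00) + (2200.00)(90.00) = 774000.00 cm³
ΣAy_c = (3600.00)(10.00) + (2800.00)(70.00) + (2200.00)(130.00) = 518000.00 cm³
x_c = 774000.00 / 8600.00 = 90.00 cm
y_c = 518000.00 / 8600.00 = 60.23 cm

x_c = 90.00 cm, y_c = 60.23 cm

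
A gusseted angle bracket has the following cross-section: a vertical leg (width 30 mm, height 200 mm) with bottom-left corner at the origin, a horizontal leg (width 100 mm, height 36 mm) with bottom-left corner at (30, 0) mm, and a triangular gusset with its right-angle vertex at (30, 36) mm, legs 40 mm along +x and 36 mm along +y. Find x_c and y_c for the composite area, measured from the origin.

vertical leg: A = 30 × 200 = 6000.00, centroid at (15.00, 100.00).
horizontal leg: A = 100 × 36 = 3600.00, centroid at (80.00, 18.00).
gusset: A = ½·40·36 = 720.00, centroid at (43.33, 48.00).
ΣA = 10320.00 mm²
ΣAx_c = (6000.00)(15.00) + (3600.00)(80.00) + (720.00)(43.33) = 409200.00 mm³
ΣAy_c = (6000.00)(100.00) + (3600.00)(18.00) + (720.00)(48.00) = 699360.00 mm³
x_c = 409200.00 / 10320.00 = 39.65 mm
y_c = 699360.00 / 10320.00 = 67.77 mm

x_c = 39.65 mm, y_c = 67.77 mm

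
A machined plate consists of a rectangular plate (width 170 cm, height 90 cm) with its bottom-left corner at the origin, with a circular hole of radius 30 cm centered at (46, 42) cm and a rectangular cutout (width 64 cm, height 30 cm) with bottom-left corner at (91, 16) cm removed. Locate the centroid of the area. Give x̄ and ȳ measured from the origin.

plate: A = 170 × 90 = 15300.00, centroid at (85.00, 45.00).
hole 1: A = −π·30² = -2827.43, centroid at (46.00, 42.00).
hole 2: A = −(64 × 30) = -1920.00, centroid at (123.00, 31.00).
ΣA = 10552.57 cm²
ΣAx̄ = (15300.00)(85.00) + (-2827.43)(46.00) + (-1920.00)(123.00) = 934278.06 cm³
ΣAȳ = (15300.00)(45.00) + (-2827.43)(42.00) + (-1920.00)(31.00) = 510227.80 cm³
x̄ = 934278.06 / 10552.57 = 88.54 cm
ȳ = 510227.80 / 10552.57 = 48.35 cm

x̄ = 88.54 cm, ȳ = 48.35 cm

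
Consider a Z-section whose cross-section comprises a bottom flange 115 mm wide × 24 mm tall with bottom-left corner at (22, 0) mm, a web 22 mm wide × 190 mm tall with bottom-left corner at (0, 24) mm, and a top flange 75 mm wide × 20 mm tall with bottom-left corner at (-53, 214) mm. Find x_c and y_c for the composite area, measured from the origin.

x_c = 28.69 mm, y_c = 102.67 mm

Part | A | x̄ᵢ | ȳᵢ | A·x̄ᵢ | A·ȳᵢ
bottom flange | 2760.00 | 79.50 | 12.00 | 219420.00 | 33120.00
web | 4180.00 | 11.00 | 119.00 | 45980.00 | 497420.00
top flange | 1500.00 | -15.50 | 224.00 | -23250.00 | 336000.00
Σ | 8440.00 |  |  | 242150.00 | 866540.00
x_c = 242150.00 / 8440.00 = 28.69 mm
y_c = 866540.00 / 8440.00 = 102.67 mm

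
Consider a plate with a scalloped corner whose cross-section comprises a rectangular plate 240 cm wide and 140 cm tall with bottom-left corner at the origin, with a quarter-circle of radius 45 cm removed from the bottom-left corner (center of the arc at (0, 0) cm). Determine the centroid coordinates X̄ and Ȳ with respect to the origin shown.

Part | A | x̄ᵢ | ȳᵢ | A·x̄ᵢ | A·ȳᵢ
plate | 33600.00 | 120.00 | 70.00 | 4032000.00 | 2352000.00
removed quarter-circle | -1590.43 | 19.10 | 19.10 | -30375.00 | -30375.00
Σ | 32009.57 |  |  | 4001625.00 | 2321625.00
X̄ = 4001625.00 / 32009.57 = 125.01 cm
Ȳ = 2321625.00 / 32009.57 = 72.53 cm

X̄ = 125.01 cm, Ȳ = 72.53 cm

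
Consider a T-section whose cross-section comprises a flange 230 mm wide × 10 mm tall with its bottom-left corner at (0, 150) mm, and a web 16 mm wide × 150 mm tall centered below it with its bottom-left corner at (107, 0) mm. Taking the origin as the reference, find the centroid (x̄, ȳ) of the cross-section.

web: A = 16 × 150 = 2400.00, centroid at (115.00, 75.00).
flange: A = 230 × 10 = 2300.00, centroid at (115.00, 155.00).
ΣA = 4700.00 mm², ΣAx̄ = 540500.00 mm³, ΣAȳ = 536500.00 mm³.
x̄ = 540500.00/4700.00 = 115.00 mm; ȳ = 536500.00/4700.00 = 114.15 mm.

x̄ = 115.00 mm, ȳ = 114.15 mm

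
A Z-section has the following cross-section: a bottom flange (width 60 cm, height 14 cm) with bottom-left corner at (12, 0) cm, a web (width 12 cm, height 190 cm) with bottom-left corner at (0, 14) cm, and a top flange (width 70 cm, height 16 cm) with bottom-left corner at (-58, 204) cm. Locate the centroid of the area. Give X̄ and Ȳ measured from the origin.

X̄ = 5.47 cm, Ȳ = 116.00 cm

Part | A | x̄ᵢ | ȳᵢ | A·x̄ᵢ | A·ȳᵢ
bottom flange | 840.00 | 42.00 | 7.00 | 35280.00 | 5880.00
web | 2280.00 | 6.00 | 109.00 | 13680.00 | 248520.00
top flange | 1120.00 | -23.00 | 212.00 | -25760.00 | 237440.00
Σ | 4240.00 |  |  | 23200.00 | 491840.00
X̄ = 23200.00 / 4240.00 = 5.47 cm
Ȳ = 491840.00 / 4240.00 = 116.00 cm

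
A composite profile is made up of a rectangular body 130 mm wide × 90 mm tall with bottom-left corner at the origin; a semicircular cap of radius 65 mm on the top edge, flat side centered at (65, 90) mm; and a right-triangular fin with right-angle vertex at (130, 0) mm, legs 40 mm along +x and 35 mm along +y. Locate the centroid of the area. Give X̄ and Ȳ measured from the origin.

X̄ = 67.88 mm, Ȳ = 69.08 mm

rectangular body: A = 130 × 90 = 11700.00, centroid at (65.00, 45.00).
semicircular top: A = ½π·65² = 6636.61, centroid at (65.00, 117.59).
triangular fin: A = ½·40·35 = 700.00, centroid at (143.33, 11.67).
ΣA = 19036.61 mm², ΣAX̄ = 1292213.27 mm³, ΣAȲ = 1315045.30 mm³.
X̄ = 1292213.27/19036.61 = 67.88 mm; Ȳ = 1315045.30/19036.61 = 69.08 mm.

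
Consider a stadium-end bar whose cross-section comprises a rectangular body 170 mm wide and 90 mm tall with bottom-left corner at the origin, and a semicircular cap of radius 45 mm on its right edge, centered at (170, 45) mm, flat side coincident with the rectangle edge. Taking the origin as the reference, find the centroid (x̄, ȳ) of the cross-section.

rectangular body: A = 170 × 90 = 15300.00, centroid at (85.00, 45.00).
semicircular end: A = ½π·45² = 3180.86, centroid at (189.10, 45.00).
ΣA = 18480.86 mm²
ΣAx̄ = (15300.00)(85.00) + (3180.86)(189.10) = 1901996.64 mm³
ΣAȳ = (15300.00)(45.00) + (3180.86)(45.00) = 831638.82 mm³
x̄ = 1901996.64 / 18480.86 = 102.92 mm
ȳ = 831638.82 / 18480.86 = 45.00 mm

x̄ = 102.92 mm, ȳ = 45.00 mm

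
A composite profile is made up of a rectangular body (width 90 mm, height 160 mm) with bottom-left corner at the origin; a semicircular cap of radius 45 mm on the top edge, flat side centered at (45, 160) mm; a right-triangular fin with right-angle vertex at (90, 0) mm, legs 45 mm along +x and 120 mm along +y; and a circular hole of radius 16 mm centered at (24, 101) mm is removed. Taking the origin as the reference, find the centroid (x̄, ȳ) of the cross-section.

Part | A | x̄ᵢ | ȳᵢ | A·x̄ᵢ | A·ȳᵢ
rectangular body | 14400.00 | 45.00 | 80.00 | 648000.00 | 1152000.00
semicircular top | 3180.86 | 45.00 | 179.10 | 143138.82 | 569688.01
triangular fin | 2700.00 | 105.00 | 40.00 | 283500.00 | 108000.00
hole | -804.25 | 24.00 | 101.00 | -19301.95 | -81229.02
Σ | 19476.61 |  |  | 1055336.87 | 1748458.99
x̄ = 1055336.87 / 19476.61 = 54.18 mm
ȳ = 1748458.99 / 19476.61 = 89.77 mm

x̄ = 54.18 mm, ȳ = 89.77 mm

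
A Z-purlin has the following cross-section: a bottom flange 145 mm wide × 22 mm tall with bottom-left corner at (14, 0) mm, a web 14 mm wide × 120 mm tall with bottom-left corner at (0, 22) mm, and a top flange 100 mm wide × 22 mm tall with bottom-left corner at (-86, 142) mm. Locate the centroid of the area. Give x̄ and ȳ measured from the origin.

x̄ = 29.49 mm, ȳ = 72.06 mm

bottom flange: A = 145 × 22 = 3190.00, centroid at (86.50, 11.00).
web: A = 14 × 120 = 1680.00, centroid at (7.00, 82.00).
top flange: A = 100 × 22 = 2200.00, centroid at (-36.00, 153.00).
ΣA = 7070.00 mm², ΣAx̄ = 208495.00 mm³, ΣAȳ = 509450.00 mm³.
x̄ = 208495.00/7070.00 = 29.49 mm; ȳ = 509450.00/7070.00 = 72.06 mm.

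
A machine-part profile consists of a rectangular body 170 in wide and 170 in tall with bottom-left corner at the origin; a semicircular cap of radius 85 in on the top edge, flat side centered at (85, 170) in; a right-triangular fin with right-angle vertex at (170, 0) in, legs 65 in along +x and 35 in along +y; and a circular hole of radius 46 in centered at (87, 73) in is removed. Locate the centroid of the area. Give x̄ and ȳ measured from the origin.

x̄ = 88.11 in, ȳ = 124.45 in

rectangular body: A = 170 × 170 = 28900.00, centroid at (85.00, 85.00).
semicircular top: A = ½π·85² = 11349.00, centroid at (85.00, 206.08).
triangular fin: A = ½·65·35 = 1137.50, centroid at (191.67, 11.67).
hole: A = −π·46² = -6647.61, centroid at (87.00, 73.00).
ΣA = 34738.89 in², ΣAx̄ = 3060844.05 in³, ΣAȳ = 4323242.55 in³.
x̄ = 3060844.05/34738.89 = 88.11 in; ȳ = 4323242.55/34738.89 = 124.45 in.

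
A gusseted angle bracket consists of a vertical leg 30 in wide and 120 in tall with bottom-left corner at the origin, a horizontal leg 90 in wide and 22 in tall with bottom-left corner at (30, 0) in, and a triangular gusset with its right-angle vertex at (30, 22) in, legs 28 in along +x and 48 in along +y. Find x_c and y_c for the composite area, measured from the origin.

Part | A | x̄ᵢ | ȳᵢ | A·x̄ᵢ | A·ȳᵢ
vertical leg | 3600.00 | 15.00 | 60.00 | 54000.00 | 216000.00
horizontal leg | 1980.00 | 75.00 | 11.00 | 148500.00 | 21780.00
gusset | 672.00 | 39.33 | 38.00 | 26432.00 | 25536.00
Σ | 6252.00 |  |  | 228932.00 | 263316.00
x_c = 228932.00 / 6252.00 = 36.62 in
y_c = 263316.00 / 6252.00 = 42.12 in

x_c = 36.62 in, y_c = 42.12 in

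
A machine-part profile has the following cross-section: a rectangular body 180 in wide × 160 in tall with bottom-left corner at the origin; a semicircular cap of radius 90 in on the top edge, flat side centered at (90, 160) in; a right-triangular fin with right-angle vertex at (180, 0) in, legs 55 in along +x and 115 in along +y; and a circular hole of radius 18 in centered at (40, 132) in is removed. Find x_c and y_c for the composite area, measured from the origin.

x_c = 99.01 in, y_c = 110.21 in

rectangular body: A = 180 × 160 = 28800.00, centroid at (90.00, 80.00).
semicircular top: A = ½π·90² = 12723.45, centroid at (90.00, 198.20).
triangular fin: A = ½·55·115 = 3162.50, centroid at (198.33, 38.33).
hole: A = −π·18² = -1017.88, centroid at (40.00, 132.00).
ΣA = 43668.07 in²
ΣAx_c = (28800.00)(90.00) + (12723.45)(90.00) + (3162.50)(198.33) + (-1017.88)(40.00) = 4323624.65 in³
ΣAy_c = (28800.00)(80.00) + (12723.45)(198.20) + (3162.50)(38.33) + (-1017.88)(132.00) = 4812621.57 in³
x_c = 4323624.65 / 43668.07 = 99.01 in
y_c = 4812621.57 / 43668.07 = 110.21 in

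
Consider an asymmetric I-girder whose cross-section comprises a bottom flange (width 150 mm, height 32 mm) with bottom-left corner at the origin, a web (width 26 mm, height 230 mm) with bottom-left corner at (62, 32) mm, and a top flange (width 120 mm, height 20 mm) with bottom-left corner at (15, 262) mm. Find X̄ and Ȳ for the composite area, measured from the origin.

Part | A | x̄ᵢ | ȳᵢ | A·x̄ᵢ | A·ȳᵢ
bottom flange | 4800.00 | 75.00 | 16.00 | 360000.00 | 76800.00
web | 5980.00 | 75.00 | 147.00 | 448500.00 | 879060.00
top flange | 2400.00 | 75.00 | 272.00 | 180000.00 | 652800.00
Σ | 13180.00 |  |  | 988500.00 | 1608660.00
X̄ = 988500.00 / 13180.00 = 75.00 mm
Ȳ = 1608660.00 / 13180.00 = 122.05 mm

X̄ = 75.00 mm, Ȳ = 122.05 mm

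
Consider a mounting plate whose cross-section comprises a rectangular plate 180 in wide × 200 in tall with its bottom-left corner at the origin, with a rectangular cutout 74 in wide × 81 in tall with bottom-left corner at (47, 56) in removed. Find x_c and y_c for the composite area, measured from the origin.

plate: A = 180 × 200 = 36000.00, centroid at (90.00, 100.00).
hole: A = −(74 × 81) = -5994.00, centroid at (84.00, 96.50).
ΣA = 30006.00 in²
ΣAx_c = (36000.00)(90.00) + (-5994.00)(84.00) = 2736504.00 in³
ΣAy_c = (36000.00)(100.00) + (-5994.00)(96.50) = 3021579.00 in³
x_c = 2736504.00 / 30006.00 = 91.20 in
y_c = 3021579.00 / 30006.00 = 100.70 in

x_c = 91.20 in, y_c = 100.70 in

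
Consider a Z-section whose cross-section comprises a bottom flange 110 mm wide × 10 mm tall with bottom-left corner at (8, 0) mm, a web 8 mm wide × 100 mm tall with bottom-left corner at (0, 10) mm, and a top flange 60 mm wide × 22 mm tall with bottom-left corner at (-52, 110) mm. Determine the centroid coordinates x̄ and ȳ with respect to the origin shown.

x̄ = 13.50 mm, ȳ = 66.22 mm

Part | A | x̄ᵢ | ȳᵢ | A·x̄ᵢ | A·ȳᵢ
bottom flange | 1100.00 | 63.00 | 5.00 | 69300.00 | 5500.00
web | 800.00 | 4.00 | 60.00 | 3200.00 | 48000.00
top flange | 1320.00 | -22.00 | 121.00 | -29040.00 | 159720.00
Σ | 3220.00 |  |  | 43460.00 | 213220.00
x̄ = 43460.00 / 3220.00 = 13.50 mm
ȳ = 213220.00 / 3220.00 = 66.22 mm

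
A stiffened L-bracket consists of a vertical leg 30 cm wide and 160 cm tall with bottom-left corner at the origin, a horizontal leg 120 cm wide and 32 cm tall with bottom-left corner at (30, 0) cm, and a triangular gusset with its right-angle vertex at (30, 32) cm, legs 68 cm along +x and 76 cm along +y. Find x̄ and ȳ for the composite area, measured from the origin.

x̄ = 49.33 cm, ȳ = 52.89 cm

vertical leg: A = 30 × 160 = 4800.00, centroid at (15.00, 80.00).
horizontal leg: A = 120 × 32 = 3840.00, centroid at (90.00, 16.00).
gusset: A = ½·68·76 = 2584.00, centroid at (52.67, 57.33).
ΣA = 11224.00 cm², ΣAx̄ = 553690.67 cm³, ΣAȳ = 593589.33 cm³.
x̄ = 553690.67/11224.00 = 49.33 cm; ȳ = 593589.33/11224.00 = 52.89 cm.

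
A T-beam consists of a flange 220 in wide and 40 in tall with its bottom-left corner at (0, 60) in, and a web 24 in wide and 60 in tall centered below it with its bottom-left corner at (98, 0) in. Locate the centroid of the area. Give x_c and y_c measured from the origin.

web: A = 24 × 60 = 1440.00, centroid at (110.00, 30.00).
flange: A = 220 × 40 = 8800.00, centroid at (110.00, 80.00).
ΣA = 10240.00 in², ΣAx_c = 1126400.00 in³, ΣAy_c = 747200.00 in³.
x_c = 1126400.00/10240.00 = 110.00 in; y_c = 747200.00/10240.00 = 72.97 in.

x_c = 110.00 in, y_c = 72.97 in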